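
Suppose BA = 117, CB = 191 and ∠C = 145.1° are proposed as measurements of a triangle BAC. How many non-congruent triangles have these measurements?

0

CB·sin C = 191·sin(145.1°) ≈ 109.3.
Since ∠C is not acute, a triangle exists only if BA > CB; here BA ≤ CB, so there is no triangle.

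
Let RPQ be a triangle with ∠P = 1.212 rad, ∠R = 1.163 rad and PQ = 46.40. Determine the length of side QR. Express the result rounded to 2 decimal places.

The third angle is ∠Q = π − ∠R − ∠P = 0.767 rad.
Law of sines: QR = PQ·sin P/sin R ≈ 47.326.

47.33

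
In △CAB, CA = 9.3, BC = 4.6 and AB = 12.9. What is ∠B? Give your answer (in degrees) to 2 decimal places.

By the law of cosines, cos B = (AB² + BC² − CA²) / (2·AB·BC) ≈ 0.85170, so ∠B ≈ 31.60°.

∠B ≈ 31.60°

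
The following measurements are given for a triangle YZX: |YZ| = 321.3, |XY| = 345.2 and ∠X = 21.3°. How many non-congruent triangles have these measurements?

|XY|·sin X = 345.2·sin(21.3°) ≈ 125.4.
Since |XY| sin X < |YZ| < |XY| (125.4 < 321.3 < 345.2), two triangles exist.

2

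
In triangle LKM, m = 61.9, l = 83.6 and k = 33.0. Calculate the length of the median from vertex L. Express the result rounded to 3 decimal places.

Median from L: ½√(2·k² + 2·m² − l²) ≈ 26.703.

m_L ≈ 26.703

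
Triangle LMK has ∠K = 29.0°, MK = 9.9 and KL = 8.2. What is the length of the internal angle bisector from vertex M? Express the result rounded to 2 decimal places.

t_M ≈ 5.74

By the law of cosines, LM² = MK² + KL² − 2·MK·KL·cos K = 23.247, so LM ≈ 4.8215.
Law of cosines again: cos M = (LM² + MK² − KL²)/(2·LM·MK) ≈ 0.56583, so ∠M ≈ 55.54°.
The bisector from M has length 2·LM·MK·cos(∠M/2)/(LM+MK) ≈ 5.7379.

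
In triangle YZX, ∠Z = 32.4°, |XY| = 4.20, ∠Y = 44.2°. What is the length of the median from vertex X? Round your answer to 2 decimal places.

The third angle is ∠X = 180° − ∠Y − ∠Z = 103.40°.
Law of sines: |ZX| = |XY|·sin Y/sin Z ≈ 5.4646.
Law of sines: |YZ| = |XY|·sin X/sin Z ≈ 7.625.
Median from X: ½√(2·|ZX|² + 2·|XY|² − |YZ|²) ≈ 3.0358.

3.04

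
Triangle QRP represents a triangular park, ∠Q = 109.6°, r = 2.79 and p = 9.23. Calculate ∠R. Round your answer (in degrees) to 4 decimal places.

14.4961

By the law of cosines, q² = r² + p² − 2·r·p·cos Q = 110.25, so q ≈ 10.5.
Law of cosines again: cos R = (p² + q² − r²)/(2·p·q) ≈ 0.96816, so ∠R ≈ 14.50°.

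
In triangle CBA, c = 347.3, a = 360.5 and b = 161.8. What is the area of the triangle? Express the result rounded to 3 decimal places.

27779.506

Semiperimeter s = (347.3 + 161.8 + 360.5)/2 = 434.8.
Heron's formula: area = √(434.8·87.5·273·74.3) ≈ 27780.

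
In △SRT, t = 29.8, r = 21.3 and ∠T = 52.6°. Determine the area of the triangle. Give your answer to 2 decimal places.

Law of sines: sin R = r·sin T/t ≈ 0.56782.
Since t ≥ r, only the acute value applies: ∠R ≈ 34.60°.
Then ∠S = 180° − ∠T − ∠R ≈ 92.80°.
Law of sines gives s = t·sin S/sin T ≈ 37.467.
Area = ½·t·r·sin S ≈ 316.99.

area ≈ 316.99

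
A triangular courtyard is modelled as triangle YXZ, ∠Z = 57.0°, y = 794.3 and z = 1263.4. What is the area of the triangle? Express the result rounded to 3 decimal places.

Law of sines: sin Y = y·sin Z/z ≈ 0.52727.
Since z ≥ y, only the acute value applies: ∠Y ≈ 31.82°.
Then ∠X = 180° − ∠Z − ∠Y ≈ 91.18°.
Law of sines gives x = z·sin X/sin Z ≈ 1506.1.
Area = ½·z·y·sin X ≈ 5.0165e+05.

501653.147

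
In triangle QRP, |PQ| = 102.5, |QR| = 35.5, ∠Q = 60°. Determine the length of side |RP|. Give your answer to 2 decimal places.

By the law of cosines, |RP|² = |PQ|² + |QR|² − 2·|PQ|·|QR|·cos Q = 8127.7, so |RP| ≈ 90.154.

90.15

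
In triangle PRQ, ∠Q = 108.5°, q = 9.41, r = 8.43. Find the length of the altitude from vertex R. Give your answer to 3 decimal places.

Law of sines: sin R = r·sin Q/q ≈ 0.84956.
Since q ≥ r, only the acute value applies: ∠R ≈ 58.16°.
Then ∠P = 180° − ∠Q − ∠R ≈ 13.34°.
Law of sines gives p = q·sin P/sin Q ≈ 2.2888.
Area = ½·q·r·sin P ≈ 9.1488.
The altitude from R has length 2·area/r ≈ 2.1705.

2.171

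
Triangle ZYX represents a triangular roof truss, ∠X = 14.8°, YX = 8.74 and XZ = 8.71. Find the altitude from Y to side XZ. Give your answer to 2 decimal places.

By the law of cosines, ZY² = YX² + XZ² − 2·YX·XZ·cos X = 5.0521, so ZY ≈ 2.2477.
Area = ½·YX·XZ·sin X ≈ 9.723.
The altitude from Y has length 2·area/XZ ≈ 2.2326.

h_Y ≈ 2.23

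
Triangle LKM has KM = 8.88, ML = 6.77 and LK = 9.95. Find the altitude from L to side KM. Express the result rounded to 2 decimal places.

Semiperimeter s = (8.88 + 6.77 + 9.95)/2 = 12.8.
Heron's formula: area = √(12.8·3.92·6.03·2.85) ≈ 29.365.
The altitude from L has length 2·area/KM ≈ 6.6137.

6.61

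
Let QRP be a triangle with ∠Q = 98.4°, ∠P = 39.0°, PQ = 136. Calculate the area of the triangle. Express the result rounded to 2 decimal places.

8506.02

The third angle is ∠R = 180° − ∠P − ∠Q = 42.60°.
Law of sines: RP = PQ·sin Q/sin R ≈ 198.77.
Law of sines: QR = PQ·sin P/sin R ≈ 126.44.
Area = ½·PQ·RP·sin P ≈ 8506.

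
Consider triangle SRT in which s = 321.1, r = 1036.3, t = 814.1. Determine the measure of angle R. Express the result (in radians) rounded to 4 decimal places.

2.2009

By the law of cosines, cos R = (t² + s² − r²) / (2·t·s) ≈ -0.58922, so ∠R ≈ 2.2009 rad.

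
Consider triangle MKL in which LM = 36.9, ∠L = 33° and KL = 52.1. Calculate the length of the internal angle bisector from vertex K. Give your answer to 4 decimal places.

By the law of cosines, MK² = KL² + LM² − 2·KL·LM·cos L = 851.35, so MK ≈ 29.178.
Law of cosines again: cos K = (MK² + KL² − LM²)/(2·MK·KL) ≈ 0.72497, so ∠K ≈ 43.53°.
The bisector from K has length 2·MK·KL·cos(∠K/2)/(MK+KL) ≈ 34.74.

t_K ≈ 34.7396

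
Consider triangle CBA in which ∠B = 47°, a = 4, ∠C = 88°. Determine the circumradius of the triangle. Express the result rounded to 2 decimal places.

2.83

The third angle is ∠A = 180° − ∠C − ∠B = 45.00°.
Law of sines: c = a·sin C/sin A ≈ 5.6534.
Law of sines: b = a·sin B/sin A ≈ 4.1372.
Circumradius = a/(2 sin A) ≈ 2.8284.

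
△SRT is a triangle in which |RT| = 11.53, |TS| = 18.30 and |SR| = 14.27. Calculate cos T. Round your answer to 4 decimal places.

By the law of cosines, cos T = (|RT|² + |TS|² − |SR|²) / (2·|RT|·|TS|) ≈ 0.62606, so ∠T ≈ 51.24°.

cos T ≈ 0.6261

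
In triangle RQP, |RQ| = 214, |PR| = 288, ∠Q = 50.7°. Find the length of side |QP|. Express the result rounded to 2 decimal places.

Law of sines: sin P = |RQ|·sin Q/|PR| ≈ 0.57501.
Since |PR| ≥ |RQ|, only the acute value applies: ∠P ≈ 35.10°.
Then ∠R = 180° − ∠Q − ∠P ≈ 94.20°.
Law of sines gives |QP| = |PR|·sin R/sin Q ≈ 371.17.

371.17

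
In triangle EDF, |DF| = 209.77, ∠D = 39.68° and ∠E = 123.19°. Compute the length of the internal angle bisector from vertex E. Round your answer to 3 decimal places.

48.068

The third angle is ∠F = 180° − ∠E − ∠D = 17.13°.
Law of sines: |FE| = |DF|·sin D/sin E ≈ 160.05.
Law of sines: |ED| = |DF|·sin F/sin E ≈ 73.831.
The bisector from E has length 2·|FE|·|ED|·cos(∠E/2)/(|FE|+|ED|) ≈ 48.068.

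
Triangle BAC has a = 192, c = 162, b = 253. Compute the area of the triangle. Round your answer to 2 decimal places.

area ≈ 15550.37

Semiperimeter s = (253 + 192 + 162)/2 = 303.5.
Heron's formula: area = √(303.5·50.5·111.5·141.5) ≈ 15550.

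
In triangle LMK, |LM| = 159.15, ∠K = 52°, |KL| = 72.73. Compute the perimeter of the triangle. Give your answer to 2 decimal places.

425.13

Law of sines: sin M = |KL|·sin K/|LM| ≈ 0.36011.
Since |LM| ≥ |KL|, only the acute value applies: ∠M ≈ 21.11°.
Then ∠L = 180° − ∠K − ∠M ≈ 106.89°.
Law of sines gives |MK| = |LM|·sin L/sin K ≈ 193.25.
Semiperimeter s = (193.25+72.73+159.15)/2 = 212.56.
Perimeter = 193.25 + 72.73 + 159.15 = 425.13.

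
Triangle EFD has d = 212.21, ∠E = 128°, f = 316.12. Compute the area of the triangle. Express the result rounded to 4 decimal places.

Area = ½·f·d·sin E ≈ 26431.

area ≈ 26431.3878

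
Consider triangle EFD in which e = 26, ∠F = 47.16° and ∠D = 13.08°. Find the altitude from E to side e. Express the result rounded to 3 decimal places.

The third angle is ∠E = 180° − ∠F − ∠D = 119.76°.
Law of sines: f = e·sin F/sin E ≈ 21.961.
Law of sines: d = e·sin D/sin E ≈ 6.778.
Area = ½·e·f·sin D ≈ 64.61.
The altitude from E has length 2·area/e ≈ 4.97.

4.970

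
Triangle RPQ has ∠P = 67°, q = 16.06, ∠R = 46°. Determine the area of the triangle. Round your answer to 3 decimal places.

The third angle is ∠Q = 180° − ∠R − ∠P = 67.00°.
Law of sines: r = q·sin R/sin Q ≈ 12.55.
Law of sines: p = q·sin P/sin Q ≈ 16.06.
Area = ½·q·r·sin P ≈ 92.767.

area ≈ 92.767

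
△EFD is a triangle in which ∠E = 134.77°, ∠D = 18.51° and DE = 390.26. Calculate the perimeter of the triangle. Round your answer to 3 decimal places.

The third angle is ∠F = 180° − ∠D − ∠E = 26.72°.
Law of sines: FD = DE·sin E/sin F ≈ 616.2.
Law of sines: EF = DE·sin D/sin F ≈ 275.55.
Semiperimeter s = (616.2+390.26+275.55)/2 = 641.
Perimeter = 616.2 + 390.26 + 275.55 = 1282.

perimeter ≈ 1282.007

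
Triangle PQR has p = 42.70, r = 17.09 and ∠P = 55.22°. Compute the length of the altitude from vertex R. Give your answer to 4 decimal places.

41.1294

Law of sines: sin R = r·sin P/p ≈ 0.32873.
Since p ≥ r, only the acute value applies: ∠R ≈ 19.19°.
Then ∠Q = 180° − ∠P − ∠R ≈ 105.59°.
Law of sines gives q = p·sin Q/sin P ≈ 50.075.
Area = ½·p·r·sin Q ≈ 351.45.
The altitude from R has length 2·area/r ≈ 41.129.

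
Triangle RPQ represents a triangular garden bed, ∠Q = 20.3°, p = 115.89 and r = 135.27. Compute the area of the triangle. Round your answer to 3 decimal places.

area ≈ 2719.358

Area = ½·r·p·sin Q ≈ 2719.4.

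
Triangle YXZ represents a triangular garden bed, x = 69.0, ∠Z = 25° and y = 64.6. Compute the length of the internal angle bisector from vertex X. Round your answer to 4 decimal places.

29.4504

By the law of cosines, z² = y² + x² − 2·y·x·cos Z = 854.61, so z ≈ 29.234.
Law of cosines again: cos X = (z² + y² − x²)/(2·z·y) ≈ 0.07063, so ∠X ≈ 85.95°.
The bisector from X has length 2·z·y·cos(∠X/2)/(z+y) ≈ 29.45.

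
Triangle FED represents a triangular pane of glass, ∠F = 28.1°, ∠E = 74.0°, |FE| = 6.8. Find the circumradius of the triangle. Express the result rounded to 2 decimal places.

R ≈ 3.48

The third angle is ∠D = 180° − ∠F − ∠E = 77.90°.
Law of sines: |ED| = |FE|·sin F/sin D ≈ 3.2757.
Law of sines: |DF| = |FE|·sin E/sin D ≈ 6.6851.
Circumradius = |FE|/(2 sin D) ≈ 3.4773.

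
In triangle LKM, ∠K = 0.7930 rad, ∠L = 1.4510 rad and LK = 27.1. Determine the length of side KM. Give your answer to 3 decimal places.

34.414

The third angle is ∠M = π − ∠L − ∠K = 0.8976 rad.
Law of sines: KM = LK·sin L/sin M ≈ 34.414.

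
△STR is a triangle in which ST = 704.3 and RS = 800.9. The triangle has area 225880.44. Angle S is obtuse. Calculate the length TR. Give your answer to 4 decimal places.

From area = ½·RS·ST·sin S, we get sin S = 2·area/(RS·ST) ≈ 0.80089.
Taking the obtuse solution, ∠S ≈ 126.78°.
Law of cosines then gives TR ≈ 1346.5.

1346.4872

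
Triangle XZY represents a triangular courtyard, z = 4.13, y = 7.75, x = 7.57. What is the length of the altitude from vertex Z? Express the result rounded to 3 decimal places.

Semiperimeter s = (7.57 + 4.13 + 7.75)/2 = 9.725.
Heron's formula: area = √(9.725·2.155·5.595·1.975) ≈ 15.218.
The altitude from Z has length 2·area/z ≈ 7.3694.

h_Z ≈ 7.369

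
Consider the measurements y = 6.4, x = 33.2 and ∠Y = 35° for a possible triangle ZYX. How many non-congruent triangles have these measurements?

0

x·sin Y = 33.2·sin(35°) ≈ 19.04.
Since y = 6.4 < 19.04 = x sin Y, no triangle exists.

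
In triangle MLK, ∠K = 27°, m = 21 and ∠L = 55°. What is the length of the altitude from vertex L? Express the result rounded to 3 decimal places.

9.534

The third angle is ∠M = 180° − ∠L − ∠K = 98.00°.
Law of sines: l = m·sin L/sin M ≈ 17.371.
Law of sines: k = m·sin K/sin M ≈ 9.6275.
Area = ½·m·l·sin K ≈ 82.807.
The altitude from L has length 2·area/l ≈ 9.5338.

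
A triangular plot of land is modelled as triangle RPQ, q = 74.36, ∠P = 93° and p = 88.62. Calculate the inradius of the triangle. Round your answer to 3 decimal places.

Law of sines: sin Q = q·sin P/p ≈ 0.83794.
Since p ≥ q, only the acute value applies: ∠Q ≈ 56.92°.
Then ∠R = 180° − ∠P − ∠Q ≈ 30.08°.
Law of sines gives r = p·sin R/sin P ≈ 44.474.
Area = ½·p·q·sin R ≈ 1651.3.
Semiperimeter s = (44.474+88.62+74.36)/2 = 103.73.
Inradius = area/s = 1651.3/103.73 ≈ 15.919.

15.919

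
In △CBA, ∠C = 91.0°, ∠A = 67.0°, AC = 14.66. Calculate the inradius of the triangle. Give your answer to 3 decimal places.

5.879

The third angle is ∠B = 180° − ∠A − ∠C = 22.00°.
Law of sines: BA = AC·sin C/sin B ≈ 39.128.
Law of sines: CB = AC·sin A/sin B ≈ 36.023.
Area = ½·AC·BA·sin A ≈ 264.01.
Semiperimeter s = (39.128+14.66+36.023)/2 = 44.906.
Inradius = area/s = 264.01/44.906 ≈ 5.8792.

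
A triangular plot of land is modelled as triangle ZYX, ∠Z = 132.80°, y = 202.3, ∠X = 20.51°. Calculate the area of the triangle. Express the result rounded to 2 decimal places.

11711.75

The third angle is ∠Y = 180° − ∠X − ∠Z = 26.69°.
Law of sines: z = y·sin Z/sin Y ≈ 330.47.
Law of sines: x = y·sin X/sin Y ≈ 157.8.
Area = ½·y·z·sin X ≈ 11712.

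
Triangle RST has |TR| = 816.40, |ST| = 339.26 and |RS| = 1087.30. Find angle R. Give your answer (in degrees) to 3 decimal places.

∠R ≈ 12.444°

By the law of cosines, cos R = (|TR|² + |RS|² − |ST|²) / (2·|TR|·|RS|) ≈ 0.97651, so ∠R ≈ 12.44°.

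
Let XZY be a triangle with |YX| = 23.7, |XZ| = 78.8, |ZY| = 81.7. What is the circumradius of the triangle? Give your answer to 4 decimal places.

40.8636

By the law of cosines, cos X = (|YX|² + |XZ|² − |ZY|²) / (2·|YX|·|XZ|) ≈ 0.02577, so ∠X ≈ 88.52°.
Circumradius = |ZY|/(2 sin X) ≈ 40.864.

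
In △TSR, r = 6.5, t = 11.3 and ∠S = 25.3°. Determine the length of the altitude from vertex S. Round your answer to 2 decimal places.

By the law of cosines, s² = r² + t² − 2·r·t·cos S = 37.13, so s ≈ 6.0935.
Area = ½·r·t·sin S ≈ 15.695.
The altitude from S has length 2·area/s ≈ 5.1513.

5.15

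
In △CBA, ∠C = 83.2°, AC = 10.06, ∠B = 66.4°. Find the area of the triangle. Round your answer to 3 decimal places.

area ≈ 27.747

The third angle is ∠A = 180° − ∠C − ∠B = 30.40°.
Law of sines: BA = AC·sin C/sin B ≈ 10.901.
Law of sines: CB = AC·sin A/sin B ≈ 5.5553.
Area = ½·AC·BA·sin A ≈ 27.747.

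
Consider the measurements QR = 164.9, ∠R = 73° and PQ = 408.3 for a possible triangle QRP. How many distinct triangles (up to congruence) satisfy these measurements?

QR·sin R = 164.9·sin(73°) ≈ 157.7.
Since PQ ≥ QR, exactly one triangle exists.

1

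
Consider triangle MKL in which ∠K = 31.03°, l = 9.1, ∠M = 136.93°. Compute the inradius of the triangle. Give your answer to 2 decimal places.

The third angle is ∠L = 180° − ∠M − ∠K = 12.04°.
Law of sines: m = l·sin M/sin L ≈ 29.791.
Law of sines: k = l·sin K/sin L ≈ 22.488.
Area = ½·l·m·sin K ≈ 69.875.
Semiperimeter s = (29.791+22.488+9.1)/2 = 30.69.
Inradius = area/s = 69.875/30.69 ≈ 2.2768.

2.28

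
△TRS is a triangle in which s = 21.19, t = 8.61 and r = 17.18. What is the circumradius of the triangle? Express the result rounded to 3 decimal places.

11.002

By the law of cosines, cos T = (r² + s² − t²) / (2·r·s) ≈ 0.92027, so ∠T ≈ 23.03°.
Circumradius = t/(2 sin T) ≈ 11.002.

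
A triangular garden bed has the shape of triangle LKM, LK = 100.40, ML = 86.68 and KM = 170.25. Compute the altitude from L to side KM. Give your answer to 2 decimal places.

h_L ≈ 38.65

Semiperimeter s = (170.25 + 86.68 + 100.4)/2 = 178.67.
Heron's formula: area = √(178.67·8.415·91.985·78.265) ≈ 3289.9.
The altitude from L has length 2·area/KM ≈ 38.648.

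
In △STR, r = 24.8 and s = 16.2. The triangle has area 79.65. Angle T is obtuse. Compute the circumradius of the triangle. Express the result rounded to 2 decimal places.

From area = ½·r·s·sin T, we get sin T = 2·area/(r·s) ≈ 0.39651.
Taking the obtuse solution, ∠T ≈ 156.64°.
Law of cosines then gives t ≈ 40.189.
Circumradius = t/(2 sin T) ≈ 50.679.

50.68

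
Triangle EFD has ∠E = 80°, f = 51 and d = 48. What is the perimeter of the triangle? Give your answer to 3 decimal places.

By the law of cosines, e² = f² + d² − 2·f·d·cos E = 4054.8, so e ≈ 63.677.
Semiperimeter s = (63.677+51+48)/2 = 81.339.
Perimeter = 63.677 + 51 + 48 = 162.68.

perimeter ≈ 162.677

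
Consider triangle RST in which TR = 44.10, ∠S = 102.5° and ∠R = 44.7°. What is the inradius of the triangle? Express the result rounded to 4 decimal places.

7.5644

The third angle is ∠T = 180° − ∠R − ∠S = 32.80°.
Law of sines: ST = TR·sin R/sin S ≈ 31.773.
Law of sines: RS = TR·sin T/sin S ≈ 24.469.
Area = ½·TR·ST·sin T ≈ 379.52.
Semiperimeter s = (31.773+44.1+24.469)/2 = 50.171.
Inradius = area/s = 379.52/50.171 ≈ 7.5644.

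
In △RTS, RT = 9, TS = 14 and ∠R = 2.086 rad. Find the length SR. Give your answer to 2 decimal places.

7.17

Law of sines: sin S = RT·sin R/TS ≈ 0.55941.
Since TS ≥ RT, only the acute value applies: ∠S ≈ 0.594 rad.
Then ∠T = π − ∠R − ∠S ≈ 0.462 rad.
Law of sines gives SR = TS·sin T/sin R ≈ 7.1701.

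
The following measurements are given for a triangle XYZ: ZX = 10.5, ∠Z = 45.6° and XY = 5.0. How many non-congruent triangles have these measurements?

ZX·sin Z = 10.5·sin(45.6°) ≈ 7.502.
Since XY = 5.0 < 7.502 = ZX sin Z, no triangle exists.

0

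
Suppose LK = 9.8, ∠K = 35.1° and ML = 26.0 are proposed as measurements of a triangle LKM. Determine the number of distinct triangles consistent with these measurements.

1

LK·sin K = 9.8·sin(35.1°) ≈ 5.635.
Since ML ≥ LK, exactly one triangle exists.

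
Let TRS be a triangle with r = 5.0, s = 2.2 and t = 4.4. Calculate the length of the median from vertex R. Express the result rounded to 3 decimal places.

Median from R: ½√(2·s² + 2·t² − r²) ≈ 2.4187.

m_R ≈ 2.419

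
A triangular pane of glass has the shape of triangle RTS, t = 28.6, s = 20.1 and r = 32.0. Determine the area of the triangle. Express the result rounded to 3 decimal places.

283.137

Semiperimeter p = (32 + 28.6 + 20.1)/2 = 40.35.
Heron's formula: area = √(40.35·8.35·11.75·20.25) ≈ 283.14.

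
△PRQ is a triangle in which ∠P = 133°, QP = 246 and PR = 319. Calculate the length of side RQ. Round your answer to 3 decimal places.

By the law of cosines, RQ² = QP² + PR² − 2·QP·PR·cos P = 2.6932e+05, so RQ ≈ 518.96.

518.956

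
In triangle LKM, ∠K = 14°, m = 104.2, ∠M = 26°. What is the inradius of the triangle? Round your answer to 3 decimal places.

12.247

The third angle is ∠L = 180° − ∠K − ∠M = 140.00°.
Law of sines: l = m·sin L/sin M ≈ 152.79.
Law of sines: k = m·sin K/sin M ≈ 57.504.
Area = ½·m·l·sin K ≈ 1925.8.
Semiperimeter s = (152.79+57.504+104.2)/2 = 157.25.
Inradius = area/s = 1925.8/157.25 ≈ 12.247.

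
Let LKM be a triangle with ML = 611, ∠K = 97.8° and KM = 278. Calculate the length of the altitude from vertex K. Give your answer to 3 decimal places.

h_K ≈ 228.849

Law of sines: sin L = KM·sin K/ML ≈ 0.45078.
Since ML ≥ KM, only the acute value applies: ∠L ≈ 26.79°.
Then ∠M = 180° − ∠K − ∠L ≈ 55.41°.
Law of sines gives LK = ML·sin M/sin K ≈ 507.67.
Area = ½·ML·KM·sin M ≈ 69913.
The altitude from K has length 2·area/ML ≈ 228.85.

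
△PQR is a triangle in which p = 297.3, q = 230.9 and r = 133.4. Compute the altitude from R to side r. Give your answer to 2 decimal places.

h_R ≈ 221.63

Semiperimeter s = (297.3 + 230.9 + 133.4)/2 = 330.8.
Heron's formula: area = √(330.8·33.5·99.9·197.4) ≈ 14783.
The altitude from R has length 2·area/r ≈ 221.63.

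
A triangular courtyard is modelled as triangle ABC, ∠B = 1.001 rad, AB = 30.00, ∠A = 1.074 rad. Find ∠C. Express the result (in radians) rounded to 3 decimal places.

The third angle is ∠C = π − ∠A − ∠B = 1.067 rad.

∠C ≈ 1.067 rad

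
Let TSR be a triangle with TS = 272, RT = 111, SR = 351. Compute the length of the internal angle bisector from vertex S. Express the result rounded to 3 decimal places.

By the law of cosines, cos S = (TS² + SR² − RT²) / (2·TS·SR) ≈ 0.96816, so ∠S ≈ 14.50°.
The bisector from S has length 2·TS·SR·cos(∠S/2)/(TS+SR) ≈ 304.04.

t_S ≈ 304.042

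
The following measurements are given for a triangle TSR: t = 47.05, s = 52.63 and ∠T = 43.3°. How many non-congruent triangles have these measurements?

s·sin T = 52.63·sin(43.3°) ≈ 36.09.
Since s sin T < t < s (36.09 < 47.05 < 52.63), two triangles exist.

2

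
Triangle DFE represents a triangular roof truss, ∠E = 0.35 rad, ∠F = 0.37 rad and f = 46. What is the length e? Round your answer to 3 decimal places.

The third angle is ∠D = π − ∠F − ∠E = 2.422 rad.
Law of sines: e = f·sin E/sin F ≈ 43.619.

43.619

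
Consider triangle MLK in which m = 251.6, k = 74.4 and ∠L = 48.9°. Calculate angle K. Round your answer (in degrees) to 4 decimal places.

15.4616

By the law of cosines, l² = k² + m² − 2·k·m·cos L = 44227, so l ≈ 210.3.
Law of cosines again: cos K = (m² + l² − k²)/(2·m·l) ≈ 0.96381, so ∠K ≈ 15.46°.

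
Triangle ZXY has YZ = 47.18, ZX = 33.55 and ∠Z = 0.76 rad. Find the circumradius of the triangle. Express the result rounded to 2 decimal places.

By the law of cosines, XY² = YZ² + ZX² − 2·YZ·ZX·cos Z = 1056.9, so XY ≈ 32.51.
Area = ½·YZ·ZX·sin Z ≈ 545.24.
Circumradius = XY/(2 sin Z) ≈ 23.595.

R ≈ 23.59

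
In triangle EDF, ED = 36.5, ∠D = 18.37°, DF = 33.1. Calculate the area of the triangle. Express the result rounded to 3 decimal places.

Area = ½·ED·DF·sin D ≈ 190.38.

area ≈ 190.376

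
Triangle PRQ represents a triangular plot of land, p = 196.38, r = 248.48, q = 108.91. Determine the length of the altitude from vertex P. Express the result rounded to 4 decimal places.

105.0301

Semiperimeter s = (196.38 + 248.48 + 108.91)/2 = 276.88.
Heron's formula: area = √(276.88·80.505·28.405·167.97) ≈ 10313.
The altitude from P has length 2·area/p ≈ 105.03.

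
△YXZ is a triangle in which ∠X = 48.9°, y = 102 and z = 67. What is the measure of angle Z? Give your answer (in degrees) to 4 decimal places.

By the law of cosines, x² = z² + y² − 2·z·y·cos X = 5908, so x ≈ 76.863.
Law of cosines again: cos Z = (y² + x² − z²)/(2·y·x) ≈ 0.75401, so ∠Z ≈ 41.06°.

∠Z ≈ 41.0610°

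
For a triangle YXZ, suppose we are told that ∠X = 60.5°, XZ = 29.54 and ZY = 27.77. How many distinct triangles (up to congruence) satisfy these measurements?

2

XZ·sin X = 29.54·sin(60.5°) ≈ 25.71.
Since XZ sin X < ZY < XZ (25.71 < 27.77 < 29.54), two triangles exist.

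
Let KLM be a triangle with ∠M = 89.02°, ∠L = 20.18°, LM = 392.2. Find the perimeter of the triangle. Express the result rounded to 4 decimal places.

The third angle is ∠K = 180° − ∠L − ∠M = 70.80°.
Law of sines: MK = LM·sin L/sin K ≈ 143.27.
Law of sines: KL = LM·sin M/sin K ≈ 415.24.
Semiperimeter s = (392.2+143.27+415.24)/2 = 475.35.
Perimeter = 392.2 + 143.27 + 415.24 = 950.71.

950.7062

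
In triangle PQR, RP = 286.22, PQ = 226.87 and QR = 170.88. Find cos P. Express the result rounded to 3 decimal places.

By the law of cosines, cos P = (RP² + PQ² − QR²) / (2·RP·PQ) ≈ 0.80228, so ∠P ≈ 36.65°.

0.802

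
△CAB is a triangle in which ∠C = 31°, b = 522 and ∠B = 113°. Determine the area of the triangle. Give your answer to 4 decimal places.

The third angle is ∠A = 180° − ∠B − ∠C = 36.00°.
Law of sines: c = b·sin C/sin B ≈ 292.07.
Law of sines: a = b·sin A/sin B ≈ 333.32.
Area = ½·b·c·sin A ≈ 44807.

44806.6989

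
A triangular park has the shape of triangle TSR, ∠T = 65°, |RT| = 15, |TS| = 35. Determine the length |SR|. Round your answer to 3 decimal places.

31.721

By the law of cosines, |SR|² = |RT|² + |TS|² − 2·|RT|·|TS|·cos T = 1006.3, so |SR| ≈ 31.721.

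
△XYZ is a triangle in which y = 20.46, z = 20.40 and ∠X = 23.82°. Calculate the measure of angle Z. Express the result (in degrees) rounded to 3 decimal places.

77.691

By the law of cosines, x² = y² + z² − 2·y·z·cos X = 71.11, so x ≈ 8.4327.
Law of cosines again: cos Z = (x² + y² − z²)/(2·x·y) ≈ 0.21318, so ∠Z ≈ 77.69°.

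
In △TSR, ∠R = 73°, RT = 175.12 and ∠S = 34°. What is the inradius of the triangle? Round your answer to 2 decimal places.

The third angle is ∠T = 180° − ∠S − ∠R = 73.00°.
Law of sines: SR = RT·sin T/sin S ≈ 299.48.
Law of sines: TS = RT·sin R/sin S ≈ 299.48.
Area = ½·RT·SR·sin R ≈ 25077.
Semiperimeter s = (299.48+175.12+299.48)/2 = 387.04.
Inradius = area/s = 25077/387.04 ≈ 64.791.

r ≈ 64.79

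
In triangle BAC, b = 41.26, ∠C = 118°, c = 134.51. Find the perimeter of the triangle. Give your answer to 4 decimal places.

285.8823

Law of sines: sin B = b·sin C/c ≈ 0.27084.
Since c ≥ b, only the acute value applies: ∠B ≈ 15.71°.
Then ∠A = 180° − ∠C − ∠B ≈ 46.29°.
Law of sines gives a = c·sin A/sin C ≈ 110.11.
Semiperimeter s = (41.26+110.11+134.51)/2 = 142.94.
Perimeter = 41.26 + 110.11 + 134.51 = 285.88.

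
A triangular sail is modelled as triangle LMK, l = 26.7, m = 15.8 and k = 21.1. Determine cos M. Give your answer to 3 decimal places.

0.806

By the law of cosines, cos M = (k² + l² − m²) / (2·k·l) ≈ 0.80627, so ∠M ≈ 36.27°.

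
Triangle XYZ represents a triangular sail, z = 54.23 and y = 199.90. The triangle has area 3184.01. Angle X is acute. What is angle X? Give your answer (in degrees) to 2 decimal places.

∠X ≈ 35.97°

From area = ½·y·z·sin X, we get sin X = 2·area/(y·z) ≈ 0.58742.
Taking the acute solution, ∠X ≈ 35.97°.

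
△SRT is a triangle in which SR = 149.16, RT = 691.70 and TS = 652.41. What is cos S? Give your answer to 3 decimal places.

cos S ≈ -0.157

By the law of cosines, cos S = (TS² + SR² − RT²) / (2·TS·SR) ≈ -0.15703, so ∠S ≈ 99.03°.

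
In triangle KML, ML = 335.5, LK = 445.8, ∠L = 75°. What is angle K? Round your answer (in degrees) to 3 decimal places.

By the law of cosines, KM² = ML² + LK² − 2·ML·LK·cos L = 2.3388e+05, so KM ≈ 483.61.
Law of cosines again: cos K = (LK² + KM² − ML²)/(2·LK·KM) ≈ 0.74227, so ∠K ≈ 42.08°.

∠K ≈ 42.075°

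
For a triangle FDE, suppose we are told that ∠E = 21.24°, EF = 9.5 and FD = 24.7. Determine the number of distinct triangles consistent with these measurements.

EF·sin E = 9.5·sin(21.24°) ≈ 3.442.
Since FD ≥ EF, exactly one triangle exists.

1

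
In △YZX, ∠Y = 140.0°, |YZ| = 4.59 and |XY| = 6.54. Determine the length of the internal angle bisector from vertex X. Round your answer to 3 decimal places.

7.972

By the law of cosines, |ZX|² = |XY|² + |YZ|² − 2·|XY|·|YZ|·cos Y = 109.83, so |ZX| ≈ 10.48.
Law of cosines again: cos X = (|ZX|² + |XY|² − |YZ|²)/(2·|ZX|·|XY|) ≈ 0.95955, so ∠X ≈ 16.35°.
The bisector from X has length 2·|ZX|·|XY|·cos(∠X/2)/(|ZX|+|XY|) ≈ 7.9721.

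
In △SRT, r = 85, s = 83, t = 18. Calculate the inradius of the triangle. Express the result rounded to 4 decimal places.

8.0322

Semiperimeter p = (83 + 85 + 18)/2 = 93.
Heron's formula: area = √(93·10·8·75) ≈ 746.99.
Inradius = area/p = 746.99/93 ≈ 8.0322.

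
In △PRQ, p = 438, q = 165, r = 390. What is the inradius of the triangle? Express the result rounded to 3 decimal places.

Semiperimeter s = (438 + 390 + 165)/2 = 496.5.
Heron's formula: area = √(496.5·58.5·106.5·331.5) ≈ 32022.
Inradius = area/s = 32022/496.5 ≈ 64.496.

64.496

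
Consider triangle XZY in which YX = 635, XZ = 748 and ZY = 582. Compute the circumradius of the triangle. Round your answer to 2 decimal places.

385.94

By the law of cosines, cos X = (YX² + XZ² − ZY²) / (2·YX·XZ) ≈ 0.65688, so ∠X ≈ 48.94°.
Circumradius = ZY/(2 sin X) ≈ 385.94.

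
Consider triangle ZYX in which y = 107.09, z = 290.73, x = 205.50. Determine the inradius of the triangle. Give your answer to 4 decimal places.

r ≈ 26.0367

Semiperimeter s = (290.73 + 107.09 + 205.5)/2 = 301.66.
Heron's formula: area = √(301.66·10.93·194.57·96.16) ≈ 7854.2.
Inradius = area/s = 7854.2/301.66 ≈ 26.037.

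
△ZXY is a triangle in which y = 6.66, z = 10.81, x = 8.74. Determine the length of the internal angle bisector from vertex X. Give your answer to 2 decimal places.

t_X ≈ 7.35

By the law of cosines, cos X = (y² + z² − x²) / (2·y·z) ≈ 0.58910, so ∠X ≈ 0.941 rad.
The bisector from X has length 2·y·z·cos(∠X/2)/(y+z) ≈ 7.3468.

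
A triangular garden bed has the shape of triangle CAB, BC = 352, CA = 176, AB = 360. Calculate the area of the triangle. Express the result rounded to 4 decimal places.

area ≈ 30324.4155

Semiperimeter s = (360 + 352 + 176)/2 = 444.
Heron's formula: area = √(444·84·92·268) ≈ 30324.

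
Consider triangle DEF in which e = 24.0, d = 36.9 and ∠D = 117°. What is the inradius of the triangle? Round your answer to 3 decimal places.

Law of sines: sin E = e·sin D/d ≈ 0.57952.
Since d ≥ e, only the acute value applies: ∠E ≈ 35.42°.
Then ∠F = 180° − ∠D − ∠E ≈ 27.58°.
Law of sines gives f = d·sin F/sin D ≈ 19.176.
Area = ½·d·e·sin F ≈ 205.03.
Semiperimeter s = (36.9+24+19.176)/2 = 40.038.
Inradius = area/s = 205.03/40.038 ≈ 5.121.

5.121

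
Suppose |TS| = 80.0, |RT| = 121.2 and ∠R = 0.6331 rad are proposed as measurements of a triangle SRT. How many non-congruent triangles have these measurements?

2

|RT|·sin R = 121.2·sin(0.6331 rad) ≈ 71.71.
Since |RT| sin R < |TS| < |RT| (71.71 < 80.0 < 121.2), two triangles exist.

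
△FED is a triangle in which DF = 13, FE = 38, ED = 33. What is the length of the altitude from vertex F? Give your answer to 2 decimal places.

h_F ≈ 12.69

Semiperimeter s = (33 + 13 + 38)/2 = 42.
Heron's formula: area = √(42·9·29·4) ≈ 209.4.
The altitude from F has length 2·area/ED ≈ 12.691.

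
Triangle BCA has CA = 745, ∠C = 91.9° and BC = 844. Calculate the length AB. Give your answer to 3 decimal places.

By the law of cosines, AB² = BC² + CA² − 2·BC·CA·cos C = 1.3091e+06, so AB ≈ 1144.1.

1144.140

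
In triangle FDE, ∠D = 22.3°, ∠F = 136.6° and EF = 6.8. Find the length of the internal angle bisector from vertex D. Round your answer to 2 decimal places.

The third angle is ∠E = 180° − ∠F − ∠D = 21.10°.
Law of sines: DE = EF·sin F/sin D ≈ 12.313.
Law of sines: FD = EF·sin E/sin D ≈ 6.4513.
The bisector from D has length 2·FD·DE·cos(∠D/2)/(FD+DE) ≈ 8.3067.

8.31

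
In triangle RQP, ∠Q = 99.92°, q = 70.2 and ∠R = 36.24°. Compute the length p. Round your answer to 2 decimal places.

49.36

The third angle is ∠P = 180° − ∠R − ∠Q = 43.84°.
Law of sines: p = q·sin P/sin Q ≈ 49.362.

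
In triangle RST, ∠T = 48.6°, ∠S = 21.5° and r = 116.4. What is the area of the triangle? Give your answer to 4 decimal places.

The third angle is ∠R = 180° − ∠S − ∠T = 109.90°.
Law of sines: s = r·sin S/sin R ≈ 45.37.
Law of sines: t = r·sin T/sin R ≈ 92.858.
Area = ½·r·s·sin T ≈ 1980.7.

1980.6878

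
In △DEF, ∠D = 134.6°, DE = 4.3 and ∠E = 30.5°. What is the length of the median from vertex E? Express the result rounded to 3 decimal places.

The third angle is ∠F = 180° − ∠D − ∠E = 14.90°.
Law of sines: EF = DE·sin D/sin F ≈ 11.907.
Law of sines: FD = DE·sin E/sin F ≈ 8.4875.
Median from E: ½√(2·DE² + 2·EF² − FD²) ≈ 7.882.

m_E ≈ 7.882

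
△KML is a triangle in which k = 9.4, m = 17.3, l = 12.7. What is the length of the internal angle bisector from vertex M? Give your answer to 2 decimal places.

6.80

By the law of cosines, cos M = (l² + k² − m²) / (2·l·k) ≈ -0.20791, so ∠M ≈ 102.00°.
The bisector from M has length 2·l·k·cos(∠M/2)/(l+k) ≈ 6.799.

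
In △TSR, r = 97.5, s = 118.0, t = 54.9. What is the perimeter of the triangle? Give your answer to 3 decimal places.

Perimeter = 54.9 + 118 + 97.5 = 270.4.

perimeter ≈ 270.400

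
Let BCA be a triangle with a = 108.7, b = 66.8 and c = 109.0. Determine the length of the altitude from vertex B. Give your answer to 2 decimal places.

Semiperimeter s = (66.8 + 109 + 108.7)/2 = 142.25.
Heron's formula: area = √(142.25·75.45·33.25·33.55) ≈ 3460.2.
The altitude from B has length 2·area/b ≈ 103.6.

h_B ≈ 103.60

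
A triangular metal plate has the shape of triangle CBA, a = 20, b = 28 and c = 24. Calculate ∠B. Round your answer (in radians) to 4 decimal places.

By the law of cosines, cos B = (a² + c² − b²) / (2·a·c) ≈ 0.20000, so ∠B ≈ 1.369 rad.

∠B ≈ 1.3694 rad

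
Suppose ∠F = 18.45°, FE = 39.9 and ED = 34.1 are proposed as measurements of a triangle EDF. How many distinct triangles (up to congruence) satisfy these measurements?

FE·sin F = 39.9·sin(18.45°) ≈ 12.63.
Since FE sin F < ED < FE (12.63 < 34.1 < 39.9), two triangles exist.

2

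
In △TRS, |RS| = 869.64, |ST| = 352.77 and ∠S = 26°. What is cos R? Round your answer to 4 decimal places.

cos R ≈ 0.9630

By the law of cosines, |TR|² = |RS|² + |ST|² − 2·|RS|·|ST|·cos S = 3.2925e+05, so |TR| ≈ 573.8.
Law of cosines again: cos R = (|TR|² + |RS|² − |ST|²)/(2·|TR|·|RS|) ≈ 0.96300, so ∠R ≈ 15.63°.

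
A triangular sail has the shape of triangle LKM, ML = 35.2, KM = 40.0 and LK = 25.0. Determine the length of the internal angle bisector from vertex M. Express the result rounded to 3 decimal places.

35.389

By the law of cosines, cos M = (KM² + ML² − LK²) / (2·KM·ML) ≈ 0.78624, so ∠M ≈ 38.16°.
The bisector from M has length 2·KM·ML·cos(∠M/2)/(KM+ML) ≈ 35.389.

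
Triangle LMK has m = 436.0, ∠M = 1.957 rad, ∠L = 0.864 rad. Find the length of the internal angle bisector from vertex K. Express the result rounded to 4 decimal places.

t_K ≈ 388.0787

The third angle is ∠K = π − ∠L − ∠M = 0.321 rad.
Law of sines: l = m·sin L/sin M ≈ 357.92.
Law of sines: k = m·sin K/sin M ≈ 148.32.
The bisector from K has length 2·l·m·cos(∠K/2)/(l+m) ≈ 388.08.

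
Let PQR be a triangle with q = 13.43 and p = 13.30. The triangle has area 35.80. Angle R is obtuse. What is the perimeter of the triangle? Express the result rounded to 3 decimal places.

52.894

From area = ½·p·q·sin R, we get sin R = 2·area/(p·q) ≈ 0.40085.
Taking the obtuse solution, ∠R ≈ 156.37°.
Law of cosines then gives r ≈ 26.164.
Perimeter = 13.3 + 13.43 + 26.164 = 52.894.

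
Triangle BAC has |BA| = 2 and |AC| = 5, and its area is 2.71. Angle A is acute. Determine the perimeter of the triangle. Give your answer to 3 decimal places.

From area = ½·|BA|·|AC|·sin A, we get sin A = 2·area/(|BA|·|AC|) ≈ 0.54200.
Taking the acute solution, ∠A ≈ 32.82°.
Law of cosines then gives |CB| ≈ 3.4918.
Perimeter = 5 + 3.4918 + 2 = 10.492.

10.492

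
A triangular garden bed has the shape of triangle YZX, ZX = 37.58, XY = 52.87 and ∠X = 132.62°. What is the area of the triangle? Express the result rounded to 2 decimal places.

Area = ½·ZX·XY·sin X ≈ 731.02.

731.02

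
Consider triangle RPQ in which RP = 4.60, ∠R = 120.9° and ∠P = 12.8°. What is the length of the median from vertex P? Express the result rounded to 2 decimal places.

5.00

The third angle is ∠Q = 180° − ∠R − ∠P = 46.30°.
Law of sines: PQ = RP·sin R/sin Q ≈ 5.4596.
Law of sines: QR = RP·sin P/sin Q ≈ 1.4096.
Median from P: ½√(2·RP² + 2·PQ² − QR²) ≈ 4.9987.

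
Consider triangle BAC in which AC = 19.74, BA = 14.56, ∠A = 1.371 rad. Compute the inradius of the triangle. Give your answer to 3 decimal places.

By the law of cosines, CB² = BA² + AC² − 2·BA·AC·cos A = 487.58, so CB ≈ 22.081.
Area = ½·BA·AC·sin A ≈ 140.85.
Semiperimeter s = (19.74+22.081+14.56)/2 = 28.191.
Inradius = area/s = 140.85/28.191 ≈ 4.9963.

4.996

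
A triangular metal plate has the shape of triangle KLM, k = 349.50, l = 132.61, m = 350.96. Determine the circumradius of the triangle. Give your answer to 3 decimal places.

By the law of cosines, cos K = (l² + m² − k²) / (2·l·m) ≈ 0.19991, so ∠K ≈ 78.47°.
Circumradius = k/(2 sin K) ≈ 178.35.

R ≈ 178.350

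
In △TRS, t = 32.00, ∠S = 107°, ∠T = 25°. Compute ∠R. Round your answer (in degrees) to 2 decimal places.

The third angle is ∠R = 180° − ∠S − ∠T = 48.00°.

∠R ≈ 48.00°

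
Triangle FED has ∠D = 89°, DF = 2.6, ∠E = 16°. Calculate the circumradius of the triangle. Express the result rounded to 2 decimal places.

The third angle is ∠F = 180° − ∠E − ∠D = 75.00°.
Law of sines: ED = DF·sin F/sin E ≈ 9.1113.
Law of sines: FE = DF·sin D/sin E ≈ 9.4312.
Circumradius = DF/(2 sin E) ≈ 4.7163.

R ≈ 4.72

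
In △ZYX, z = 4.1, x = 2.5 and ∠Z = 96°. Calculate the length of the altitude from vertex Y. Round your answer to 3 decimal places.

h_Y ≈ 2.486

Law of sines: sin X = x·sin Z/z ≈ 0.60642.
Since z ≥ x, only the acute value applies: ∠X ≈ 37.33°.
Then ∠Y = 180° − ∠Z − ∠X ≈ 46.67°.
Law of sines gives y = z·sin Y/sin Z ≈ 2.9988.
Area = ½·z·x·sin Y ≈ 3.7279.
The altitude from Y has length 2·area/y ≈ 2.4863.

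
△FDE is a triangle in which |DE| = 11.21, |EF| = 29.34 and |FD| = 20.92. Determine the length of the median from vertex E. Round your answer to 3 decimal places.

m_E ≈ 19.592

Median from E: ½√(2·|DE|² + 2·|EF|² − |FD|²) ≈ 19.592.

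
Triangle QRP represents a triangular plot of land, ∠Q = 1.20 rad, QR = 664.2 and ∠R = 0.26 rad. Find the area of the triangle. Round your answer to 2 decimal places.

53179.25

The third angle is ∠P = π − ∠Q − ∠R = 1.682 rad.
Law of sines: RP = QR·sin Q/sin P ≈ 622.88.
Law of sines: PQ = QR·sin R/sin P ≈ 171.81.
Area = ½·QR·RP·sin R ≈ 53179.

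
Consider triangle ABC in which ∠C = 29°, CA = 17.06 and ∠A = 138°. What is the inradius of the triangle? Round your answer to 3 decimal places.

4.014

The third angle is ∠B = 180° − ∠C − ∠A = 13.00°.
Law of sines: BC = CA·sin A/sin B ≈ 50.746.
Law of sines: AB = CA·sin C/sin B ≈ 36.767.
Area = ½·CA·BC·sin C ≈ 209.86.
Semiperimeter s = (50.746+17.06+36.767)/2 = 52.287.
Inradius = area/s = 209.86/52.287 ≈ 4.0136.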